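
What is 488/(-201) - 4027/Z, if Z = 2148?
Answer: -619217/143916 ≈ -4.3026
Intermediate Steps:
488/(-201) - 4027/Z = 488/(-201) - 4027/2148 = 488*(-1/201) - 4027*1/2148 = -488/201 - 4027/2148 = -619217/143916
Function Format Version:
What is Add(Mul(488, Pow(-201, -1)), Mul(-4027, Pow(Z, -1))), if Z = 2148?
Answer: Rational(-619217, 143916) ≈ -4.3026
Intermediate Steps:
Add(Mul(488, Pow(-201, -1)), Mul(-4027, Pow(Z, -1))) = Add(Mul(488, Pow(-201, -1)), Mul(-4027, Pow(2148, -1))) = Add(Mul(488, Rational(-1, 201)), Mul(-4027, Rational(1, 2148))) = Add(Rational(-488, 201), Rational(-4027, 2148)) = Rational(-619217, 143916)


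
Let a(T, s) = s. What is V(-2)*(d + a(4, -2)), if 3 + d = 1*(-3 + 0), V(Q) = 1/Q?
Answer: 4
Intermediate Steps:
d = -6 (d = -3 + 1*(-3 + 0) = -3 + 1*(-3) = -3 - 3 = -6)
V(-2)*(d + a(4, -2)) = (-6 - 2)/(-2) = -½*(-8) = 4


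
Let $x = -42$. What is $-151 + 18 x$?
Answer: $-907$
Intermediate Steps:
$-151 + 18 x = -151 + 18 \left(-42\right) = -151 - 756 = -907$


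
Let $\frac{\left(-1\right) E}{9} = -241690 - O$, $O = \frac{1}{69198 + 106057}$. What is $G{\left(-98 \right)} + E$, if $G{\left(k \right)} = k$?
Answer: $\frac{381199253569}{175255} \approx 2.1751 \cdot 10^{6}$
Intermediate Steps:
$O = \frac{1}{175255} \approx 5.706 \cdot 10^{-6}$
$E = \frac{381216428559}{175255}$ ($E = - 9 \left(-241690 - \frac{1}{175255}\right) = \left(-9\right) \left(- \frac{42357380951}{175255}\right) = \frac{381216428559}{175255} \approx 2.1752 \cdot 10^{6}$)
$G{\left(-98 \right)} + E = -98 + \frac{381216428559}{175255} = \frac{381199253569}{175255}$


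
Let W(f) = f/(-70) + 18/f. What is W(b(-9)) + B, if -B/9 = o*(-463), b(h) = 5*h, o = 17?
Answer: 4958747/70 ≈ 70839.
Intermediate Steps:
B = 70839 (B = -153*(-463) = -9*(-7871) = 70839)
W(f) = 18/f - f/70 (W(f) = f*(-1/70) + 18/f = -f/70 + 18/f = 18/f - f/70)
W(b(-9)) + B = (18/((5*(-9))) - (-9)/14) + 70839 = (18/(-45) - 1/70*(-45)) + 70839 = (18*(-1/45) + 9/14) + 70839 = (-⅖ + 9/14) + 70839 = 17/70 + 70839 = 4958747/70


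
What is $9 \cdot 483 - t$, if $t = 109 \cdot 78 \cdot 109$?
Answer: $-922371$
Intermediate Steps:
$t = 926718$ ($t = 8502 \cdot 109 = 926718$)
$9 \cdot 483 - t = 9 \cdot 483 - 926718 = 4347 - 926718 = -922371$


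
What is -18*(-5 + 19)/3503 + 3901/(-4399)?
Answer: -177997/185659 ≈ -0.95873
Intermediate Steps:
-18*(-5 + 19)/3503 + 3901/(-4399) = -18*14*(1/3503) + 3901*(-1/4399) = -252*1/3503 - 47/53 = -252/3503 - 47/53 = -177997/185659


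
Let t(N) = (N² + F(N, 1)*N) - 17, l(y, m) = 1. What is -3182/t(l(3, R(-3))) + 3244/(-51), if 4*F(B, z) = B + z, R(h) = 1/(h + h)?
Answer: 224000/1581 ≈ 141.68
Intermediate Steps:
R(h) = 1/(2*h)
F(B, z) = B/4 + z/4 (F(B, z) = (B + z)/4 = B/4 + z/4)
t(N) = -17 + N² + N*(¼ + N/4) (t(N) = (N² + (N/4 + (¼)*1)*N) - 17 = (N² + (N/4 + ¼)*N) - 17 = (N² + (¼ + N/4)*N) - 17 = (N² + N*(¼ + N/4)) - 17 = -17 + N² + N*(¼ + N/4))
-3182/t(l(3, R(-3))) + 3244/(-51) = -3182/(-17 + (¼)*1 + (5/4)*1²) + 3244/(-51) = -3182/(-17 + ¼ + (5/4)*1) + 3244*(-1/51) = -3182/(-17 + ¼ + 5/4) - 3244/51 = -3182/(-31/2) - 3244/51 = -3182*(-2/31) - 3244/51 = 6364/31 - 3244/51 = 224000/1581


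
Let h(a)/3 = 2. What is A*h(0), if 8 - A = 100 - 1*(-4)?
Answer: -576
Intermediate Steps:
h(a) = 6 (h(a) = 3*2 = 6)
A = -96 (A = 8 - (100 - 1*(-4)) = 8 - (100 + 4) = 8 - 1*104 = 8 - 104 = -96)
A*h(0) = -96*6 = -576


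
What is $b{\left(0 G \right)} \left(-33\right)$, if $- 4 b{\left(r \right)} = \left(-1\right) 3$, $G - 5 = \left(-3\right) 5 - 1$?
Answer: $- \frac{99}{4} \approx -24.75$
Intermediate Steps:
$G = -11$ ($G = 5 - 16 = -11$)
$b{\left(r \right)} = \frac{3}{4}$ ($b{\left(r \right)} = - \frac{\left(-1\right) 3}{4} = \left(- \frac{1}{4}\right) \left(-3\right) = \frac{3}{4}$)
$b{\left(0 G \right)} \left(-33\right) = \frac{3}{4} \left(-33\right) = - \frac{99}{4}$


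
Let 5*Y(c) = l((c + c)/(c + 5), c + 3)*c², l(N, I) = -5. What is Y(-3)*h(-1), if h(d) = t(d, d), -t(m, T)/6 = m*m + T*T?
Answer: 108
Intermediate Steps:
t(m, T) = -6*T² - 6*m² (t(m, T) = -6*(m*m + T*T) = -6*(m² + T²) = -6*(T² + m²) = -6*T² - 6*m²)
h(d) = -12*d² (h(d) = -6*d² - 6*d² = -12*d²)
Y(c) = -c² (Y(c) = (-5*c²)/5 = -c²)
Y(-3)*h(-1) = (-1*(-3)²)*(-12*(-1)²) = (-1*9)*(-12*1) = -9*(-12) = 108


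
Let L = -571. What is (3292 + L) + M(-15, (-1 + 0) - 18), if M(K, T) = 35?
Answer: 2756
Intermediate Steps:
(3292 + L) + M(-15, (-1 + 0) - 18) = (3292 - 571) + 35 = 2721 + 35 = 2756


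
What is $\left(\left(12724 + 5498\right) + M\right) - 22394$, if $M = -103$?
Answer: $-4275$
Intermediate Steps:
$\left(\left(12724 + 5498\right) + M\right) - 22394 = \left(\left(12724 + 5498\right) - 103\right) - 22394 = \left(18222 - 103\right) - 22394 = 18119 - 22394 = -4275$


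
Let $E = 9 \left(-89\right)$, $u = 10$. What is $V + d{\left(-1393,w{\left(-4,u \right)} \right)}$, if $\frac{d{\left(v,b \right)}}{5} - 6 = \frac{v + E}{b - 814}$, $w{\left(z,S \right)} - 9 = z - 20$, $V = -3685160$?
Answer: $- \frac{3054961800}{829} \approx -3.6851 \cdot 10^{6}$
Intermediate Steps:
$E = -801$
$w{\left(z,S \right)} = -11 + z$ ($w{\left(z,S \right)} = 9 + \left(z - 20\right) = 9 + \left(-20 + z\right) = -11 + z$)
$d{\left(v,b \right)} = 30 + \frac{5 \left(-801 + v\right)}{-814 + b}$ ($d{\left(v,b \right)} = 30 + 5 \frac{v - 801}{b - 814} = 30 + 5 \frac{-801 + v}{-814 + b} = 30 + \frac{5 \left(-801 + v\right)}{-814 + b}$)
$V + d{\left(-1393,w{\left(-4,u \right)} \right)} = -3685160 + \frac{5 \left(-5685 - 1393 + 6 \left(-11 - 4\right)\right)}{-814 - 15} = -3685160 + \frac{5 \left(-5685 - 1393 + 6 \left(-15\right)\right)}{-814 - 15} = -3685160 + \frac{5 \left(-5685 - 1393 - 90\right)}{-829} = -3685160 + 5 \left(- \frac{1}{829}\right) \left(-7168\right) = -3685160 + \frac{35840}{829} = - \frac{3054961800}{829}$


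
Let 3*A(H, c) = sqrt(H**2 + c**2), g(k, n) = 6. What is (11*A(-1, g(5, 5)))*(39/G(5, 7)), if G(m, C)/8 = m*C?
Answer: 143*sqrt(37)/280 ≈ 3.1066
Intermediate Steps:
G(m, C) = 8*C*m (G(m, C) = 8*(m*C) = 8*(C*m) = 8*C*m)
A(H, c) = sqrt(H**2 + c**2)/3
(11*A(-1, g(5, 5)))*(39/G(5, 7)) = (11*(sqrt((-1)**2 + 6**2)/3))*(39/((8*7*5))) = (11*(sqrt(1 + 36)/3))*(39/280) = (11*(sqrt(37)/3))*(39*(1/280)) = (11*sqrt(37)/3)*(39/280) = 143*sqrt(37)/280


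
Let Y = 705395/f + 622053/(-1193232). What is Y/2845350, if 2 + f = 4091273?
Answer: -567762504241/4630176858987698400 ≈ -1.2262e-7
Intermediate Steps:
f = 4091271 (f = -2 + 4091273 = 4091271)
Y = -567762504241/1627278492624 (Y = 705395/4091271 + 622053/(-1193232) = 705395*(1/4091271) + 622053*(-1/1193232) = 705395/4091271 - 207351/397744 = -567762504241/1627278492624 ≈ -0.34890)
Y/2845350 = -567762504241/1627278492624/2845350 = -567762504241/1627278492624*1/2845350 = -567762504241/4630176858987698400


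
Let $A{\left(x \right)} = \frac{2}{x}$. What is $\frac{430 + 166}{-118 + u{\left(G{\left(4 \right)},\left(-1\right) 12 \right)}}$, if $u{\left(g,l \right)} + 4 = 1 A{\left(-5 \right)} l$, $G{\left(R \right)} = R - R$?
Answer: $- \frac{1490}{293} \approx -5.0853$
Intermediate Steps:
$G{\left(R \right)} = 0$
$u{\left(g,l \right)} = -4 - \frac{2 l}{5}$ ($u{\left(g,l \right)} = -4 + 1 \frac{2}{-5} l = -4 + 1 \cdot 2 \left(- \frac{1}{5}\right) l = -4 + 1 \left(- \frac{2}{5}\right) l = -4 - \frac{2 l}{5}$)
$\frac{430 + 166}{-118 + u{\left(G{\left(4 \right)},\left(-1\right) 12 \right)}} = \frac{430 + 166}{-118 - \left(4 + \frac{2 \left(\left(-1\right) 12\right)}{5}\right)} = \frac{596}{-118 - - \frac{4}{5}} = \frac{596}{-118 + \left(-4 + \frac{24}{5}\right)} = \frac{596}{-118 + \frac{4}{5}} = \frac{596}{- \frac{586}{5}} = 596 \left(- \frac{5}{586}\right) = - \frac{1490}{293}$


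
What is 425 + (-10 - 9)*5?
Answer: 330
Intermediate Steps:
425 + (-10 - 9)*5 = 425 - 19*5 = 425 - 95 = 330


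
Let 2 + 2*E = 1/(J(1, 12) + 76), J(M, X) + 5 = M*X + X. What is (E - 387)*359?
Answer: -26465121/190 ≈ -1.3929e+5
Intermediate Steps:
J(M, X) = -5 + X + M*X (J(M, X) = -5 + (M*X + X) = -5 + (X + M*X) = -5 + X + M*X)
E = -189/190 (E = -1 + 1/(2*((-5 + 12 + 1*12) + 76)) = -1 + 1/(2*((-5 + 12 + 12) + 76)) = -1 + 1/(2*(19 + 76)) = -1 + (½)/95 = -1 + (½)*(1/95) = -1 + 1/190 = -189/190 ≈ -0.99474)
(E - 387)*359 = (-189/190 - 387)*359 = -73719/190*359 = -26465121/190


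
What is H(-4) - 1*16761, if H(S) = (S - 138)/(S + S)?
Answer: -66973/4 ≈ -16743.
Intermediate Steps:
H(S) = (-138 + S)/(2*S) (H(S) = (-138 + S)/((2*S)) = (-138 + S)*(1/(2*S)) = (-138 + S)/(2*S))
H(-4) - 1*16761 = (½)*(-138 - 4)/(-4) - 1*16761 = (½)*(-¼)*(-142) - 16761 = 71/4 - 16761 = -66973/4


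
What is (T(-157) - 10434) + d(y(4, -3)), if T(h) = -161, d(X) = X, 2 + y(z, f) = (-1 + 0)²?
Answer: -10596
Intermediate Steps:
y(z, f) = -1 (y(z, f) = -2 + (-1 + 0)² = -2 + (-1)² = -2 + 1 = -1)
(T(-157) - 10434) + d(y(4, -3)) = (-161 - 10434) - 1 = -10595 - 1 = -10596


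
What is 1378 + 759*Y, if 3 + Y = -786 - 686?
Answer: -1118147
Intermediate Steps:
Y = -1475 (Y = -3 + (-786 - 686) = -3 - 1472 = -1475)
1378 + 759*Y = 1378 + 759*(-1475) = 1378 - 1119525 = -1118147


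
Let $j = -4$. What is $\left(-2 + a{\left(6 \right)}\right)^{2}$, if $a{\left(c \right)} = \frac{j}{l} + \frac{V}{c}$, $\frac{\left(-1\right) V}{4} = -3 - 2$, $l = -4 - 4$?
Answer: $\frac{121}{36} \approx 3.3611$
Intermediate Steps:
$l = -8$ ($l = -4 - 4 = -8$)
$V = 20$ ($V = - 4 \left(-3 - 2\right) = \left(-4\right) \left(-5\right) = 20$)
$a{\left(c \right)} = \frac{1}{2} + \frac{20}{c}$ ($a{\left(c \right)} = - \frac{4}{-8} + \frac{20}{c} = \left(-4\right) \left(- \frac{1}{8}\right) + \frac{20}{c} = \frac{1}{2} + \frac{20}{c}$)
$\left(-2 + a{\left(6 \right)}\right)^{2} = \left(-2 + \frac{40 + 6}{2 \cdot 6}\right)^{2} = \left(-2 + \frac{1}{2} \cdot \frac{1}{6} \cdot 46\right)^{2} = \left(-2 + \frac{23}{6}\right)^{2} = \left(\frac{11}{6}\right)^{2} = \frac{121}{36}$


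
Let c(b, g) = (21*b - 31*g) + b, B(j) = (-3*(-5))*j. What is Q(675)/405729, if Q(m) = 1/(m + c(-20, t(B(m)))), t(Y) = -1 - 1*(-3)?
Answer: 1/70191117 ≈ 1.4247e-8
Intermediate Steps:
B(j) = 15*j
t(Y) = 2 (t(Y) = -1 + 3 = 2)
c(b, g) = -31*g + 22*b (c(b, g) = (-31*g + 21*b) + b = -31*g + 22*b)
Q(m) = 1/(-502 + m) (Q(m) = 1/(m + (-31*2 + 22*(-20))) = 1/(m + (-62 - 440)) = 1/(m - 502) = 1/(-502 + m))
Q(675)/405729 = 1/((-502 + 675)*405729) = (1/405729)/173 = (1/173)*(1/405729) = 1/70191117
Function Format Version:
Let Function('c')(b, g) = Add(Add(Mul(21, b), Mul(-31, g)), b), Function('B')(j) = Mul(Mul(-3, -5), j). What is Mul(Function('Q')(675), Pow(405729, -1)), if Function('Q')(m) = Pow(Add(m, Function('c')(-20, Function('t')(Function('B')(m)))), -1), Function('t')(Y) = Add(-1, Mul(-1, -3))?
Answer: Rational(1, 70191117) ≈ 1.4247e-8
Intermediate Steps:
Function('B')(j) = Mul(15, j)
Function('t')(Y) = 2 (Function('t')(Y) = Add(-1, 3) = 2)
Function('c')(b, g) = Add(Mul(-31, g), Mul(22, b)) (Function('c')(b, g) = Add(Add(Mul(-31, g), Mul(21, b)), b) = Add(Mul(-31, g), Mul(22, b)))
Function('Q')(m) = Pow(Add(-502, m), -1) (Function('Q')(m) = Pow(Add(m, Add(Mul(-31, 2), Mul(22, -20))), -1) = Pow(Add(m, Add(-62, -440)), -1) = Pow(Add(m, -502), -1) = Pow(Add(-502, m), -1))
Mul(Function('Q')(675), Pow(405729, -1)) = Mul(Pow(Add(-502, 675), -1), Pow(405729, -1)) = Mul(Pow(173, -1), Rational(1, 405729)) = Mul(Rational(1, 173), Rational(1, 405729)) = Rational(1, 70191117)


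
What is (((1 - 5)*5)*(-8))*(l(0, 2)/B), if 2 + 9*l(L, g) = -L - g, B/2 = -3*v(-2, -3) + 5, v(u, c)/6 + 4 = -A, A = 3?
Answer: -320/1179 ≈ -0.27142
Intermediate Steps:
v(u, c) = -42 (v(u, c) = -24 + 6*(-1*3) = -24 + 6*(-3) = -24 - 18 = -42)
B = 262 (B = 2*(-3*(-42) + 5) = 2*(126 + 5) = 2*131 = 262)
l(L, g) = -2/9 - L/9 - g/9 (l(L, g) = -2/9 + (-L - g)/9 = -2/9 + (-L/9 - g/9) = -2/9 - L/9 - g/9)
(((1 - 5)*5)*(-8))*(l(0, 2)/B) = (((1 - 5)*5)*(-8))*((-2/9 - ⅑*0 - ⅑*2)/262) = (-4*5*(-8))*((-2/9 + 0 - 2/9)*(1/262)) = (-20*(-8))*(-4/9*1/262) = 160*(-2/1179) = -320/1179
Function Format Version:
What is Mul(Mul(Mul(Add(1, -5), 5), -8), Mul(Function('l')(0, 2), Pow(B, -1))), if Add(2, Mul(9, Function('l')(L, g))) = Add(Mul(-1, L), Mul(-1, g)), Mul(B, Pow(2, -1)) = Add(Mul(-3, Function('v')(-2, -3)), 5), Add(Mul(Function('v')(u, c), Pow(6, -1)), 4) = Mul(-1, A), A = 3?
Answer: Rational(-320, 1179) ≈ -0.27142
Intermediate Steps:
Function('v')(u, c) = -42 (Function('v')(u, c) = Add(-24, Mul(6, Mul(-1, 3))) = Add(-24, Mul(6, -3)) = Add(-24, -18) = -42)
B = 262 (B = Mul(2, Add(Mul(-3, -42), 5)) = Mul(2, Add(126, 5)) = Mul(2, 131) = 262)
Function('l')(L, g) = Add(Rational(-2, 9), Mul(Rational(-1, 9), L), Mul(Rational(-1, 9), g)) (Function('l')(L, g) = Add(Rational(-2, 9), Mul(Rational(1, 9), Add(Mul(-1, L), Mul(-1, g)))) = Add(Rational(-2, 9), Add(Mul(Rational(-1, 9), L), Mul(Rational(-1, 9), g))) = Add(Rational(-2, 9), Mul(Rational(-1, 9), L), Mul(Rational(-1, 9), g)))
Mul(Mul(Mul(Add(1, -5), 5), -8), Mul(Function('l')(0, 2), Pow(B, -1))) = Mul(Mul(Mul(Add(1, -5), 5), -8), Mul(Add(Rational(-2, 9), Mul(Rational(-1, 9), 0), Mul(Rational(-1, 9), 2)), Pow(262, -1))) = Mul(Mul(Mul(-4, 5), -8), Mul(Add(Rational(-2, 9), 0, Rational(-2, 9)), Rational(1, 262))) = Mul(Mul(-20, -8), Mul(Rational(-4, 9), Rational(1, 262))) = Mul(160, Rational(-2, 1179)) = Rational(-320, 1179)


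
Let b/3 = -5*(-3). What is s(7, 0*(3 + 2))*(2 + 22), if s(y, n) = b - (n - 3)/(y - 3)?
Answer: 1098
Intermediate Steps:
b = 45 (b = 3*(-5*(-3)) = 3*15 = 45)
s(y, n) = 45 - (-3 + n)/(-3 + y) (s(y, n) = 45 - (n - 3)/(y - 3) = 45 - (-3 + n)/(-3 + y))
s(7, 0*(3 + 2))*(2 + 22) = ((-132 - 0*(3 + 2) + 45*7)/(-3 + 7))*(2 + 22) = ((-132 - 0*5 + 315)/4)*24 = ((-132 - 1*0 + 315)/4)*24 = ((-132 + 0 + 315)/4)*24 = ((¼)*183)*24 = (183/4)*24 = 1098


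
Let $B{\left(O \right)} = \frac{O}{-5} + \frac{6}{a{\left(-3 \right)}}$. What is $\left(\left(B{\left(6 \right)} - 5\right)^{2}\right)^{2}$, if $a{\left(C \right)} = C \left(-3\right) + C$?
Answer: $\frac{456976}{625} \approx 731.16$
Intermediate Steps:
$a{\left(C \right)} = - 2 C$ ($a{\left(C \right)} = - 3 C + C = - 2 C$)
$B{\left(O \right)} = 1 - \frac{O}{5}$ ($B{\left(O \right)} = \frac{O}{-5} + \frac{6}{\left(-2\right) \left(-3\right)} = O \left(- \frac{1}{5}\right) + \frac{6}{6} = - \frac{O}{5} + 6 \cdot \frac{1}{6} = - \frac{O}{5} + 1 = 1 - \frac{O}{5}$)
$\left(\left(B{\left(6 \right)} - 5\right)^{2}\right)^{2} = \left(\left(\left(1 - \frac{6}{5}\right) - 5\right)^{2}\right)^{2} = \left(\left(- \frac{1}{5} - 5\right)^{2}\right)^{2} = \left(\left(- \frac{26}{5}\right)^{2}\right)^{2} = \left(\frac{676}{25}\right)^{2} = \frac{456976}{625}$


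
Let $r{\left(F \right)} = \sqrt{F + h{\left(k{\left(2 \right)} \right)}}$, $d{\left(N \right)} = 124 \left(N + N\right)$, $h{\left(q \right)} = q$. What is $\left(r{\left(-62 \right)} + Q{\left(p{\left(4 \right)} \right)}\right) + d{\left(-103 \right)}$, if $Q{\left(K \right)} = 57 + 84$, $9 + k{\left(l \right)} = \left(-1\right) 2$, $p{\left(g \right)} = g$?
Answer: $-25403 + i \sqrt{73} \approx -25403.0 + 8.544 i$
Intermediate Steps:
$k{\left(l \right)} = -11$ ($k{\left(l \right)} = -9 - 2 = -11$)
$Q{\left(K \right)} = 141$
$d{\left(N \right)} = 248 N$ ($d{\left(N \right)} = 124 \cdot 2 N = 248 N$)
$r{\left(F \right)} = \sqrt{-11 + F}$ ($r{\left(F \right)} = \sqrt{F - 11} = \sqrt{-11 + F}$)
$\left(r{\left(-62 \right)} + Q{\left(p{\left(4 \right)} \right)}\right) + d{\left(-103 \right)} = \left(\sqrt{-11 - 62} + 141\right) + 248 \left(-103\right) = \left(\sqrt{-73} + 141\right) - 25544 = \left(i \sqrt{73} + 141\right) - 25544 = \left(141 + i \sqrt{73}\right) - 25544 = -25403 + i \sqrt{73}$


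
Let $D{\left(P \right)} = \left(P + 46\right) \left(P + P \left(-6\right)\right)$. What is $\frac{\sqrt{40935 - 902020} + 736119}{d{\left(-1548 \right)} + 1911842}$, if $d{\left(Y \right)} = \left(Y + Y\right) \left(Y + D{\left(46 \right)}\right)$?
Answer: $\frac{736119}{72215810} + \frac{i \sqrt{861085}}{72215810} \approx 0.010193 + 1.285 \cdot 10^{-5} i$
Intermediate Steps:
$D{\left(P \right)} = - 5 P \left(46 + P\right)$ ($D{\left(P \right)} = \left(46 + P\right) \left(P - 6 P\right) = \left(46 + P\right) \left(- 5 P\right) = - 5 P \left(46 + P\right)$)
$d{\left(Y \right)} = 2 Y \left(-21160 + Y\right)$ ($d{\left(Y \right)} = \left(Y + Y\right) \left(Y - 230 \left(46 + 46\right)\right) = 2 Y \left(Y - 230 \cdot 92\right) = 2 Y \left(Y - 21160\right) = 2 Y \left(-21160 + Y\right)$)
$\frac{\sqrt{40935 - 902020} + 736119}{d{\left(-1548 \right)} + 1911842} = \frac{\sqrt{40935 - 902020} + 736119}{2 \left(-1548\right) \left(-21160 - 1548\right) + 1911842} = \frac{\sqrt{-861085} + 736119}{2 \left(-1548\right) \left(-22708\right) + 1911842} = \frac{i \sqrt{861085} + 736119}{70303968 + 1911842} = \frac{736119 + i \sqrt{861085}}{72215810} = \left(736119 + i \sqrt{861085}\right) \frac{1}{72215810} = \frac{736119}{72215810} + \frac{i \sqrt{861085}}{72215810}$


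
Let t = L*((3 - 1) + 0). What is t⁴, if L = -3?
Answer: 1296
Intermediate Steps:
t = -6 (t = -3*((3 - 1) + 0) = -3*(2 + 0) = -3*2 = -6)
t⁴ = (-6)⁴ = 1296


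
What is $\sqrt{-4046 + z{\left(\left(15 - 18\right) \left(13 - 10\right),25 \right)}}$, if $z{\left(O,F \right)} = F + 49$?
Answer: $2 i \sqrt{993} \approx 63.024 i$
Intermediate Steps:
$z{\left(O,F \right)} = 49 + F$
$\sqrt{-4046 + z{\left(\left(15 - 18\right) \left(13 - 10\right),25 \right)}} = \sqrt{-4046 + \left(49 + 25\right)} = \sqrt{-4046 + 74} = \sqrt{-3972} = 2 i \sqrt{993}$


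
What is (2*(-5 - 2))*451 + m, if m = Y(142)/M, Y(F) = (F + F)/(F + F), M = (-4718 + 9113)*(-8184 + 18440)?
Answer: -284604307679/45075120 ≈ -6314.0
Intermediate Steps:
M = 45075120 (M = 4395*10256 = 45075120)
Y(F) = 1 (Y(F) = (2*F)/((2*F)) = (2*F)*(1/(2*F)) = 1)
m = 1/45075120 ≈ 2.2185e-8
(2*(-5 - 2))*451 + m = (2*(-5 - 2))*451 + 1/45075120 = (2*(-7))*451 + 1/45075120 = -14*451 + 1/45075120 = -6314 + 1/45075120 = -284604307679/45075120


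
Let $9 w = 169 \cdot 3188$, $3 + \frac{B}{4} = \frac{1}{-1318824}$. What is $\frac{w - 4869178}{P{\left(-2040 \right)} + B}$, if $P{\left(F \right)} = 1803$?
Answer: $- \frac{317131965644}{118100689} \approx -2685.3$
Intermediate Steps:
$B = - \frac{3956473}{329706}$ ($B = -12 + \frac{4}{-1318824} = -12 + 4 \left(- \frac{1}{1318824}\right) = -12 - \frac{1}{329706} = - \frac{3956473}{329706} \approx -12.0$)
$w = \frac{538772}{9}$ ($w = \frac{169 \cdot 3188}{9} = \frac{1}{9} \cdot 538772 = \frac{538772}{9} \approx 59864.0$)
$\frac{w - 4869178}{P{\left(-2040 \right)} + B} = \frac{\frac{538772}{9} - 4869178}{1803 - \frac{3956473}{329706}} = - \frac{43283830}{9 \cdot \frac{590503445}{329706}} = \left(- \frac{43283830}{9}\right) \frac{329706}{590503445} = - \frac{317131965644}{118100689}$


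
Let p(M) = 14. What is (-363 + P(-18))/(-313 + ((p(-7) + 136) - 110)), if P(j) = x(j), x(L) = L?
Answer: 127/91 ≈ 1.3956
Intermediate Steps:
P(j) = j
(-363 + P(-18))/(-313 + ((p(-7) + 136) - 110)) = (-363 - 18)/(-313 + ((14 + 136) - 110)) = -381/(-313 + (150 - 110)) = -381/(-313 + 40) = -381/(-273) = -381*(-1/273) = 127/91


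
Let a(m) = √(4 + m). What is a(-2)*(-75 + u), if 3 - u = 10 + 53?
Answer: -135*√2 ≈ -190.92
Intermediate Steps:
u = -60 (u = 3 - (10 + 53) = 3 - 1*63 = 3 - 63 = -60)
a(-2)*(-75 + u) = √(4 - 2)*(-75 - 60) = √2*(-135) = -135*√2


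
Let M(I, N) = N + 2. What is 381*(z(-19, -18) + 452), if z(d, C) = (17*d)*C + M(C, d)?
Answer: 2380869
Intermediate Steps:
M(I, N) = 2 + N
z(d, C) = 2 + d + 17*C*d (z(d, C) = (17*d)*C + (2 + d) = 17*C*d + (2 + d) = 2 + d + 17*C*d)
381*(z(-19, -18) + 452) = 381*((2 - 19 + 17*(-18)*(-19)) + 452) = 381*((2 - 19 + 5814) + 452) = 381*(5797 + 452) = 381*6249 = 2380869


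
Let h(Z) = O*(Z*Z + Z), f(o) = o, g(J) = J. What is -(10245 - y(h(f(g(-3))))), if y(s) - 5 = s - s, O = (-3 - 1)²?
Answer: -10240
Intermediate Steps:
O = 16 (O = (-4)² = 16)
h(Z) = 16*Z + 16*Z² (h(Z) = 16*(Z*Z + Z) = 16*(Z² + Z) = 16*(Z + Z²) = 16*Z + 16*Z²)
y(s) = 5 (y(s) = 5 + (s - s) = 5 + 0 = 5)
-(10245 - y(h(f(g(-3))))) = -(10245 - 1*5) = -(10245 - 5) = -1*10240 = -10240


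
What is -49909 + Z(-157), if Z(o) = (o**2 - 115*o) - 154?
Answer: -7359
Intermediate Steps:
Z(o) = -154 + o**2 - 115*o
-49909 + Z(-157) = -49909 + (-154 + (-157)**2 - 115*(-157)) = -49909 + (-154 + 24649 + 18055) = -49909 + 42550 = -7359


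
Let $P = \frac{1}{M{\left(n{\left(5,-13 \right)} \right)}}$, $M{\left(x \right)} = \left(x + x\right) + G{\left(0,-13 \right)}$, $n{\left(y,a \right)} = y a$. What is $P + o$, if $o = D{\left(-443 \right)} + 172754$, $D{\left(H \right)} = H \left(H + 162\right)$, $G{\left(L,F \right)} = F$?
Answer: $\frac{42504890}{143} \approx 2.9724 \cdot 10^{5}$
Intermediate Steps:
$D{\left(H \right)} = H \left(162 + H\right)$
$n{\left(y,a \right)} = a y$
$M{\left(x \right)} = -13 + 2 x$ ($M{\left(x \right)} = \left(x + x\right) - 13 = 2 x - 13 = -13 + 2 x$)
$P = - \frac{1}{143}$ ($P = \frac{1}{-13 + 2 \left(\left(-13\right) 5\right)} = \frac{1}{-13 + 2 \left(-65\right)} = \frac{1}{-13 - 130} = \frac{1}{-143} = - \frac{1}{143} \approx -0.006993$)
$o = 297237$ ($o = - 443 \left(162 - 443\right) + 172754 = \left(-443\right) \left(-281\right) + 172754 = 124483 + 172754 = 297237$)
$P + o = - \frac{1}{143} + 297237 = \frac{42504890}{143}$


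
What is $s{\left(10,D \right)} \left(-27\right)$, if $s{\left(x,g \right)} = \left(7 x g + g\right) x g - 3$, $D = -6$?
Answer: $-690039$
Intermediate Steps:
$s{\left(x,g \right)} = -3 + g x \left(g + 7 g x\right)$ ($s{\left(x,g \right)} = \left(7 g x + g\right) x g - 3 = \left(g + 7 g x\right) x g - 3 = x \left(g + 7 g x\right) g - 3 = g x \left(g + 7 g x\right) - 3 = -3 + g x \left(g + 7 g x\right)$)
$s{\left(10,D \right)} \left(-27\right) = \left(-3 + 10 \left(-6\right)^{2} + 7 \left(-6\right)^{2} \cdot 10^{2}\right) \left(-27\right) = \left(-3 + 10 \cdot 36 + 7 \cdot 36 \cdot 100\right) \left(-27\right) = \left(-3 + 360 + 25200\right) \left(-27\right) = 25557 \left(-27\right) = -690039$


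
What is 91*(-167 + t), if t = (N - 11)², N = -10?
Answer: 24934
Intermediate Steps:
t = 441 (t = (-10 - 11)² = (-21)² = 441)
91*(-167 + t) = 91*(-167 + 441) = 91*274 = 24934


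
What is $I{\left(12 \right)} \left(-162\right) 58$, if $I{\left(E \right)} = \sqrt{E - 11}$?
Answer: $-9396$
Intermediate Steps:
$I{\left(E \right)} = \sqrt{-11 + E}$
$I{\left(12 \right)} \left(-162\right) 58 = \sqrt{-11 + 12} \left(-162\right) 58 = \sqrt{1} \left(-162\right) 58 = 1 \left(-162\right) 58 = \left(-162\right) 58 = -9396$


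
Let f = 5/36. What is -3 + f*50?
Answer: 71/18 ≈ 3.9444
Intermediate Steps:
f = 5/36 (f = 5*(1/36) = 5/36 ≈ 0.13889)
-3 + f*50 = -3 + (5/36)*50 = -3 + 125/18 = 71/18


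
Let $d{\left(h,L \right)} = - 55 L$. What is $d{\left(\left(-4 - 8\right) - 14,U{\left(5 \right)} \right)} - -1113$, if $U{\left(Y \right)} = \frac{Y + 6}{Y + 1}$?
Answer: $\frac{6073}{6} \approx 1012.2$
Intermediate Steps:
$U{\left(Y \right)} = \frac{6 + Y}{1 + Y}$
$d{\left(\left(-4 - 8\right) - 14,U{\left(5 \right)} \right)} - -1113 = - 55 \frac{6 + 5}{1 + 5} - -1113 = - 55 \cdot \frac{1}{6} \cdot 11 + 1113 = \left(-55\right) \frac{11}{6} + 1113 = - \frac{605}{6} + 1113 = \frac{6073}{6}$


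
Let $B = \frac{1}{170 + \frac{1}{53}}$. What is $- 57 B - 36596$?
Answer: $- \frac{329769577}{9011} \approx -36596.0$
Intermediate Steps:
$B = \frac{53}{9011}$ ($B = \frac{1}{170 + \frac{1}{53}} = \frac{1}{\frac{9011}{53}} = \frac{53}{9011} \approx 0.0058817$)
$- 57 B - 36596 = \left(-57\right) \frac{53}{9011} - 36596 = - \frac{3021}{9011} - 36596 = - \frac{329769577}{9011}$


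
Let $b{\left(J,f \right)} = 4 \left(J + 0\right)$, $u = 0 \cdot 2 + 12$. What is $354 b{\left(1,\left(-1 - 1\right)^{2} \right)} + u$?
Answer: $1428$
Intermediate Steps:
$u = 12$ ($u = 0 + 12 = 12$)
$b{\left(J,f \right)} = 4 J$
$354 b{\left(1,\left(-1 - 1\right)^{2} \right)} + u = 354 \cdot 4 \cdot 1 + 12 = 354 \cdot 4 + 12 = 1416 + 12 = 1428$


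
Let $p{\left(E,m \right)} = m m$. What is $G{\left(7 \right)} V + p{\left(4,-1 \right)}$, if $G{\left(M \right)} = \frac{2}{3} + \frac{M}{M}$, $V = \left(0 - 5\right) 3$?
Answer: $-24$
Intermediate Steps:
$V = -15$ ($V = \left(-5\right) 3 = -15$)
$p{\left(E,m \right)} = m^{2}$
$G{\left(M \right)} = \frac{5}{3}$ ($G{\left(M \right)} = 2 \cdot \frac{1}{3} + 1 = \frac{2}{3} + 1 = \frac{5}{3}$)
$G{\left(7 \right)} V + p{\left(4,-1 \right)} = \frac{5}{3} \left(-15\right) + \left(-1\right)^{2} = -25 + 1 = -24$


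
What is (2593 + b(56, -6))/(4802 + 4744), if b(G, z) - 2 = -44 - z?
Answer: 2557/9546 ≈ 0.26786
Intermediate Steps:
b(G, z) = -42 - z (b(G, z) = 2 + (-44 - z) = -42 - z)
(2593 + b(56, -6))/(4802 + 4744) = (2593 + (-42 - 1*(-6)))/(4802 + 4744) = (2593 + (-42 + 6))/9546 = (2593 - 36)*(1/9546) = 2557*(1/9546) = 2557/9546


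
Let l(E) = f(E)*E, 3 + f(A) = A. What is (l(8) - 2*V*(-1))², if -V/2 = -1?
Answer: 1936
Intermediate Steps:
f(A) = -3 + A
V = 2 (V = -2*(-1) = 2)
l(E) = E*(-3 + E) (l(E) = (-3 + E)*E = E*(-3 + E))
(l(8) - 2*V*(-1))² = (8*(-3 + 8) - 2*2*(-1))² = (8*5 - 4*(-1))² = (40 + 4)² = 44² = 1936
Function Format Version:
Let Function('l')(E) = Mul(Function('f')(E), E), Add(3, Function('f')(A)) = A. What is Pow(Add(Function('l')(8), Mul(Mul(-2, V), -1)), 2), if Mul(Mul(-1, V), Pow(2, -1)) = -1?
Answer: 1936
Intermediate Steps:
Function('f')(A) = Add(-3, A)
V = 2 (V = Mul(-2, -1) = 2)
Function('l')(E) = Mul(E, Add(-3, E)) (Function('l')(E) = Mul(Add(-3, E), E) = Mul(E, Add(-3, E)))
Pow(Add(Function('l')(8), Mul(Mul(-2, V), -1)), 2) = Pow(Add(Mul(8, Add(-3, 8)), Mul(Mul(-2, 2), -1)), 2) = Pow(Add(Mul(8, 5), Mul(-4, -1)), 2) = Pow(Add(40, 4), 2) = Pow(44, 2) = 1936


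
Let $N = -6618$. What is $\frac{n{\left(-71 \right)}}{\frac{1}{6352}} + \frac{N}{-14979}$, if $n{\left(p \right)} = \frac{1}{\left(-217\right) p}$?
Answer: $\frac{65703378}{76927151} \approx 0.8541$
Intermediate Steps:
$n{\left(p \right)} = - \frac{1}{217 p}$
$\frac{n{\left(-71 \right)}}{\frac{1}{6352}} + \frac{N}{-14979} = \frac{\left(- \frac{1}{217}\right) \frac{1}{-71}}{\frac{1}{6352}} - \frac{6618}{-14979} = \left(- \frac{1}{217}\right) \left(- \frac{1}{71}\right) \frac{1}{\frac{1}{6352}} - - \frac{2206}{4993} = \frac{1}{15407} \cdot 6352 + \frac{2206}{4993} = \frac{6352}{15407} + \frac{2206}{4993} = \frac{65703378}{76927151}$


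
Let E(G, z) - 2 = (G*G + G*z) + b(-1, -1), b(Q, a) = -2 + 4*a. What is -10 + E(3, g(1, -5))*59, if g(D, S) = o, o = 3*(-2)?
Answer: -777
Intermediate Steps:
o = -6
g(D, S) = -6
E(G, z) = -4 + G² + G*z (E(G, z) = 2 + ((G*G + G*z) + (-2 + 4*(-1))) = 2 + ((G² + G*z) + (-2 - 4)) = 2 + ((G² + G*z) - 6) = 2 + (-6 + G² + G*z) = -4 + G² + G*z)
-10 + E(3, g(1, -5))*59 = -10 + (-4 + 3² + 3*(-6))*59 = -10 + (-4 + 9 - 18)*59 = -10 - 13*59 = -10 - 767 = -777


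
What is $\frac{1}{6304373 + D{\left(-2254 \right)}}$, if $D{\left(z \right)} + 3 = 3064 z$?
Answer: $- \frac{1}{601886} \approx -1.6614 \cdot 10^{-6}$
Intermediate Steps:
$D{\left(z \right)} = -3 + 3064 z$
$\frac{1}{6304373 + D{\left(-2254 \right)}} = \frac{1}{6304373 + \left(-3 + 3064 \left(-2254\right)\right)} = \frac{1}{6304373 - 6906259} = \frac{1}{-601886} = - \frac{1}{601886}$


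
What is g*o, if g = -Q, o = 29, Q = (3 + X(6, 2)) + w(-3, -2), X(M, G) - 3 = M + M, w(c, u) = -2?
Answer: -464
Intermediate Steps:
X(M, G) = 3 + 2*M (X(M, G) = 3 + (M + M) = 3 + 2*M)
Q = 16 (Q = (3 + (3 + 2*6)) - 2 = (3 + (3 + 12)) - 2 = (3 + 15) - 2 = 18 - 2 = 16)
g = -16 (g = -1*16 = -16)
g*o = -16*29 = -464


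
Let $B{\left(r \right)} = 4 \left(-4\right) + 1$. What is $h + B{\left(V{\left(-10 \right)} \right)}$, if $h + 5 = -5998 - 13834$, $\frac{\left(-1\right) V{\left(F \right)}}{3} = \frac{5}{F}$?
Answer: $-19852$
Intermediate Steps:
$V{\left(F \right)} = - \frac{15}{F}$ ($V{\left(F \right)} = - 3 \frac{5}{F} = - \frac{15}{F}$)
$B{\left(r \right)} = -15$ ($B{\left(r \right)} = -16 + 1 = -15$)
$h = -19837$ ($h = -5 - 19832 = -19837$)
$h + B{\left(V{\left(-10 \right)} \right)} = -19837 - 15 = -19852$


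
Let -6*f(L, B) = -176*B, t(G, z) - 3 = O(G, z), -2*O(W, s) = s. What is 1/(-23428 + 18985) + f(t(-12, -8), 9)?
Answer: 1172951/4443 ≈ 264.00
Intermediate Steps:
O(W, s) = -s/2
t(G, z) = 3 - z/2
f(L, B) = 88*B/3 (f(L, B) = -(-88)*B/3 = 88*B/3)
1/(-23428 + 18985) + f(t(-12, -8), 9) = 1/(-23428 + 18985) + (88/3)*9 = 1/(-4443) + 264 = -1/4443 + 264 = 1172951/4443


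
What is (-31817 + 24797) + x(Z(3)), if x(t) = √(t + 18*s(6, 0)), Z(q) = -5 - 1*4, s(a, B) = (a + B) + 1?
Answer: -7020 + 3*√13 ≈ -7009.2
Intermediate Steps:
s(a, B) = 1 + B + a (s(a, B) = (B + a) + 1 = 1 + B + a)
Z(q) = -9 (Z(q) = -5 - 4 = -9)
x(t) = √(126 + t) (x(t) = √(t + 18*(1 + 0 + 6)) = √(t + 18*7) = √(t + 126) = √(126 + t))
(-31817 + 24797) + x(Z(3)) = (-31817 + 24797) + √(126 - 9) = -7020 + √117 = -7020 + 3*√13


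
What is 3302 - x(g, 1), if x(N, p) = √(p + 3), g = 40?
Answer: 3300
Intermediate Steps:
x(N, p) = √(3 + p)
3302 - x(g, 1) = 3302 - √(3 + 1) = 3302 - √4 = 3302 - 1*2 = 3302 - 2 = 3300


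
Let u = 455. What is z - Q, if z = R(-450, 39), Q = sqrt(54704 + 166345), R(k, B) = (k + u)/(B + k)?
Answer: -5/411 - 9*sqrt(2729) ≈ -470.17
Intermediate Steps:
R(k, B) = (455 + k)/(B + k) (R(k, B) = (k + 455)/(B + k) = (455 + k)/(B + k))
Q = 9*sqrt(2729) (Q = sqrt(221049) = 9*sqrt(2729) ≈ 470.16)
z = -5/411 (z = (455 - 450)/(39 - 450) = 5/(-411) = -1/411*5 = -5/411 ≈ -0.012165)
z - Q = -5/411 - 9*sqrt(2729)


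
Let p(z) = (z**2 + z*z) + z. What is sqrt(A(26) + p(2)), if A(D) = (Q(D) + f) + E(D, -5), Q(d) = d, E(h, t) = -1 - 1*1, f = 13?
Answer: sqrt(47) ≈ 6.8557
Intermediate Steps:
E(h, t) = -2 (E(h, t) = -1 - 1 = -2)
p(z) = z + 2*z**2 (p(z) = (z**2 + z**2) + z = 2*z**2 + z = z + 2*z**2)
A(D) = 11 + D (A(D) = (D + 13) - 2 = (13 + D) - 2 = 11 + D)
sqrt(A(26) + p(2)) = sqrt((11 + 26) + 2*(1 + 2*2)) = sqrt(37 + 2*(1 + 4)) = sqrt(37 + 2*5) = sqrt(37 + 10) = sqrt(47)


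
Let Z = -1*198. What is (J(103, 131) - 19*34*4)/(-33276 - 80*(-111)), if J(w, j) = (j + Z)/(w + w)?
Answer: 177457/1675192 ≈ 0.10593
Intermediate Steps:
Z = -198
J(w, j) = (-198 + j)/(2*w) (J(w, j) = (j - 198)/(w + w) = (-198 + j)/((2*w)) = (-198 + j)*(1/(2*w)) = (-198 + j)/(2*w))
(J(103, 131) - 19*34*4)/(-33276 - 80*(-111)) = ((½)*(-198 + 131)/103 - 19*34*4)/(-33276 - 80*(-111)) = ((½)*(1/103)*(-67) - 646*4)/(-33276 + 8880) = (-67/206 - 2584)/(-24396) = -532371/206*(-1/24396) = 177457/1675192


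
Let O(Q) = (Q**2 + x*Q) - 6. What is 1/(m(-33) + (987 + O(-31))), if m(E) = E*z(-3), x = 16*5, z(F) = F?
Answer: -1/439 ≈ -0.0022779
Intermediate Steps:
x = 80
O(Q) = -6 + Q**2 + 80*Q (O(Q) = (Q**2 + 80*Q) - 6 = -6 + Q**2 + 80*Q)
m(E) = -3*E (m(E) = E*(-3) = -3*E)
1/(m(-33) + (987 + O(-31))) = 1/(-3*(-33) + (987 + (-6 + (-31)**2 + 80*(-31)))) = 1/(99 + (987 + (-6 + 961 - 2480))) = 1/(99 + (987 - 1525)) = 1/(99 - 538) = 1/(-439) = -1/439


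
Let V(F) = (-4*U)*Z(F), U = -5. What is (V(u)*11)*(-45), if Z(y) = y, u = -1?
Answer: 9900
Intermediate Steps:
V(F) = 20*F (V(F) = (-4*(-5))*F = 20*F)
(V(u)*11)*(-45) = ((20*(-1))*11)*(-45) = -20*11*(-45) = -220*(-45) = 9900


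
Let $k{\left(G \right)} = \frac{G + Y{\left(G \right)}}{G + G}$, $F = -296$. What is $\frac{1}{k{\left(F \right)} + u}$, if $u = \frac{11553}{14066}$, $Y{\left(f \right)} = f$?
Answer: $\frac{14066}{25619} \approx 0.54905$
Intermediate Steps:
$u = \frac{11553}{14066}$ ($u = 11553 \cdot \frac{1}{14066} = \frac{11553}{14066} \approx 0.82134$)
$k{\left(G \right)} = 1$ ($k{\left(G \right)} = \frac{G + G}{G + G} = \frac{2 G}{2 G} = 2 G \frac{1}{2 G} = 1$)
$\frac{1}{k{\left(F \right)} + u} = \frac{1}{1 + \frac{11553}{14066}} = \frac{1}{\frac{25619}{14066}} = \frac{14066}{25619}$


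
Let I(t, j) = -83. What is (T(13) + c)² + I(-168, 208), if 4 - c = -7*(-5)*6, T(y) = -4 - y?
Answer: 49646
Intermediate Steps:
c = -206 (c = 4 - (-7*(-5))*6 = 4 - 35*6 = 4 - 1*210 = 4 - 210 = -206)
(T(13) + c)² + I(-168, 208) = ((-4 - 1*13) - 206)² - 83 = ((-4 - 13) - 206)² - 83 = (-17 - 206)² - 83 = (-223)² - 83 = 49729 - 83 = 49646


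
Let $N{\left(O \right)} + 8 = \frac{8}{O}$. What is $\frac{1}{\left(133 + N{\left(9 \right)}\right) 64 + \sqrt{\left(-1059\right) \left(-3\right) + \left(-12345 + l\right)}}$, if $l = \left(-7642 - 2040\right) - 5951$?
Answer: $\frac{652608}{5259999025} - \frac{81 i \sqrt{24801}}{5259999025} \approx 0.00012407 - 2.4251 \cdot 10^{-6} i$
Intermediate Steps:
$l = -15633$ ($l = -9682 - 5951 = -15633$)
$N{\left(O \right)} = -8 + \frac{8}{O}$
$\frac{1}{\left(133 + N{\left(9 \right)}\right) 64 + \sqrt{\left(-1059\right) \left(-3\right) + \left(-12345 + l\right)}} = \frac{1}{\left(133 - \left(8 - \frac{8}{9}\right)\right) 64 + \sqrt{\left(-1059\right) \left(-3\right) - 27978}} = \frac{1}{\left(133 + \left(-8 + 8 \cdot \frac{1}{9}\right)\right) 64 + \sqrt{3177 - 27978}} = \frac{1}{\left(133 + \left(-8 + \frac{8}{9}\right)\right) 64 + \sqrt{-24801}} = \frac{1}{\left(133 - \frac{64}{9}\right) 64 + i \sqrt{24801}} = \frac{1}{\frac{1133}{9} \cdot 64 + i \sqrt{24801}} = \frac{1}{\frac{72512}{9} + i \sqrt{24801}}$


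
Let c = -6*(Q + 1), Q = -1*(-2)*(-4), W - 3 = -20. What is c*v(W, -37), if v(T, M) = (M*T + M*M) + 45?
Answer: 85806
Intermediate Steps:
W = -17 (W = 3 - 20 = -17)
v(T, M) = 45 + M² + M*T (v(T, M) = (M*T + M²) + 45 = (M² + M*T) + 45 = 45 + M² + M*T)
Q = -8 (Q = 2*(-4) = -8)
c = 42 (c = -6*(-8 + 1) = -6*(-7) = 42)
c*v(W, -37) = 42*(45 + (-37)² - 37*(-17)) = 42*(45 + 1369 + 629) = 42*2043 = 85806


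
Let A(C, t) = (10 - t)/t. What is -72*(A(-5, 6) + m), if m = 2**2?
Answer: -336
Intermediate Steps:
A(C, t) = (10 - t)/t
m = 4
-72*(A(-5, 6) + m) = -72*((10 - 1*6)/6 + 4) = -72*((10 - 6)/6 + 4) = -72*((1/6)*4 + 4) = -72*(2/3 + 4) = -72*14/3 = -336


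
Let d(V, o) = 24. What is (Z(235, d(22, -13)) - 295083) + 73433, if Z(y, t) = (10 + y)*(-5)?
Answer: -222875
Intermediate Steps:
Z(y, t) = -50 - 5*y
(Z(235, d(22, -13)) - 295083) + 73433 = ((-50 - 5*235) - 295083) + 73433 = ((-50 - 1175) - 295083) + 73433 = (-1225 - 295083) + 73433 = -296308 + 73433 = -222875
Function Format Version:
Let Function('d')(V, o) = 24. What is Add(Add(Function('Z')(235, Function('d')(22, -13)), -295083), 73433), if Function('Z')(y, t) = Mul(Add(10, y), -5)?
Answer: -222875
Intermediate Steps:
Function('Z')(y, t) = Add(-50, Mul(-5, y))
Add(Add(Function('Z')(235, Function('d')(22, -13)), -295083), 73433) = Add(Add(Add(-50, Mul(-5, 235)), -295083), 73433) = Add(Add(Add(-50, -1175), -295083), 73433) = Add(Add(-1225, -295083), 73433) = Add(-296308, 73433) = -222875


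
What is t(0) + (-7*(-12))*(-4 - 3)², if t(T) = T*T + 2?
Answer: 4118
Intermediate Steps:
t(T) = 2 + T² (t(T) = T² + 2 = 2 + T²)
t(0) + (-7*(-12))*(-4 - 3)² = (2 + 0²) + (-7*(-12))*(-4 - 3)² = (2 + 0) + 84*(-7)² = 2 + 84*49 = 2 + 4116 = 4118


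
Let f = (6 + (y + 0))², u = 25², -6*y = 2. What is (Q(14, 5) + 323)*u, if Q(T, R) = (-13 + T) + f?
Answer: 2003125/9 ≈ 2.2257e+5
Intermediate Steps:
y = -⅓ (y = -⅙*2 = -⅓ ≈ -0.33333)
u = 625
f = 289/9 (f = (6 + (-⅓ + 0))² = (6 - ⅓)² = (17/3)² = 289/9 ≈ 32.111)
Q(T, R) = 172/9 + T (Q(T, R) = (-13 + T) + 289/9 = 172/9 + T)
(Q(14, 5) + 323)*u = ((172/9 + 14) + 323)*625 = (298/9 + 323)*625 = (3205/9)*625 = 2003125/9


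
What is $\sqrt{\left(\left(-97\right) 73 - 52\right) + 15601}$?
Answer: $2 \sqrt{2117} \approx 92.022$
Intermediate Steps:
$\sqrt{\left(\left(-97\right) 73 - 52\right) + 15601} = \sqrt{\left(-7081 - 52\right) + 15601} = \sqrt{-7133 + 15601} = \sqrt{8468} = 2 \sqrt{2117}$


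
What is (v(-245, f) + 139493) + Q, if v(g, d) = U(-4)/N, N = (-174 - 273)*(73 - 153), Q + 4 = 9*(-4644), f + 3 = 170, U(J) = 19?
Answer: 3493501699/35760 ≈ 97693.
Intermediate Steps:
f = 167 (f = -3 + 170 = 167)
Q = -41800 (Q = -4 + 9*(-4644) = -4 - 41796 = -41800)
N = 35760 (N = -447*(-80) = 35760)
v(g, d) = 19/35760
(v(-245, f) + 139493) + Q = (19/35760 + 139493) - 41800 = 4988269699/35760 - 41800 = 3493501699/35760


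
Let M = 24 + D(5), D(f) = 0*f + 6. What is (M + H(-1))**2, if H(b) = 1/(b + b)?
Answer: 3481/4 ≈ 870.25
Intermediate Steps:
D(f) = 6 (D(f) = 0 + 6 = 6)
H(b) = 1/(2*b)
M = 30 (M = 24 + 6 = 30)
(M + H(-1))**2 = (30 + (1/2)/(-1))**2 = (30 + (1/2)*(-1))**2 = (30 - 1/2)**2 = (59/2)**2 = 3481/4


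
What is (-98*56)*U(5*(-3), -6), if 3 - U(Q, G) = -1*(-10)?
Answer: 38416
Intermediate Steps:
U(Q, G) = -7 (U(Q, G) = 3 - (-1)*(-10) = 3 - 1*10 = 3 - 10 = -7)
(-98*56)*U(5*(-3), -6) = -98*56*(-7) = -5488*(-7) = 38416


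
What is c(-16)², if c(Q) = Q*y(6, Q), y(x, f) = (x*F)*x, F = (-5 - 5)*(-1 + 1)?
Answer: 0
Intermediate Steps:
F = 0 (F = -10*0 = 0)
y(x, f) = 0 (y(x, f) = (x*0)*x = 0*x = 0)
c(Q) = 0 (c(Q) = Q*0 = 0)
c(-16)² = 0² = 0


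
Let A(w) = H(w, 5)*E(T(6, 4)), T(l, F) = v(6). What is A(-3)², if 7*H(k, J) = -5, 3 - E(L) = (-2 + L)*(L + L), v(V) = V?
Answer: 50625/49 ≈ 1033.2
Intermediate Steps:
T(l, F) = 6
E(L) = 3 - 2*L*(-2 + L) (E(L) = 3 - (-2 + L)*(L + L) = 3 - (-2 + L)*2*L = 3 - 2*L*(-2 + L))
H(k, J) = -5/7 (H(k, J) = (⅐)*(-5) = -5/7)
A(w) = 225/7 (A(w) = -5*(3 - 2*6² + 4*6)/7 = -5*(3 - 2*36 + 24)/7 = -5*(3 - 72 + 24)/7 = -5/7*(-45) = 225/7)
A(-3)² = (225/7)² = 50625/49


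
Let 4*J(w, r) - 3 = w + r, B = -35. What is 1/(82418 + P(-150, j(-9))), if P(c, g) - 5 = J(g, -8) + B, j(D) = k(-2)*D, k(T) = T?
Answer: 4/329565 ≈ 1.2137e-5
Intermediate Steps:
J(w, r) = ¾ + r/4 + w/4 (J(w, r) = ¾ + (w + r)/4 = ¾ + (r + w)/4 = ¾ + (r/4 + w/4) = ¾ + r/4 + w/4)
j(D) = -2*D
P(c, g) = -125/4 + g/4 (P(c, g) = 5 + ((¾ + (¼)*(-8) + g/4) - 35) = 5 + ((¾ - 2 + g/4) - 35) = 5 + ((-5/4 + g/4) - 35) = 5 + (-145/4 + g/4) = -125/4 + g/4)
1/(82418 + P(-150, j(-9))) = 1/(82418 + (-125/4 + (-2*(-9))/4)) = 1/(82418 + (-125/4 + (¼)*18)) = 1/(82418 + (-125/4 + 9/2)) = 1/(82418 - 107/4) = 1/(329565/4) = 4/329565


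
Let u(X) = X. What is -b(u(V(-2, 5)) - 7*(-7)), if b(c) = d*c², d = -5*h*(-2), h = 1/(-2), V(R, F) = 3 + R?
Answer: 12500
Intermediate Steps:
h = -½ ≈ -0.50000
d = -5 (d = -5*(-½)*(-2) = (5/2)*(-2) = -5)
b(c) = -5*c²
-b(u(V(-2, 5)) - 7*(-7)) = -(-5)*((3 - 2) - 7*(-7))² = -(-5)*(1 + 49)² = -(-5)*50² = -(-5)*2500 = -1*(-12500) = 12500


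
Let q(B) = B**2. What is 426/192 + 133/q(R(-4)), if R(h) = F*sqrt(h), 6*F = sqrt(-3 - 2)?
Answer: 38659/160 ≈ 241.62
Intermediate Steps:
F = I*sqrt(5)/6 (F = sqrt(-3 - 2)/6 = sqrt(-5)/6 = (I*sqrt(5))/6 = I*sqrt(5)/6 ≈ 0.37268*I)
R(h) = I*sqrt(5)*sqrt(h)/6 (R(h) = (I*sqrt(5)/6)*sqrt(h) = I*sqrt(5)*sqrt(h)/6)
426/192 + 133/q(R(-4)) = 426/192 + 133/((I*sqrt(5)*sqrt(-4)/6)**2) = 426*(1/192) + 133/((I*sqrt(5)*(2*I)/6)**2) = 71/32 + 133/((-sqrt(5)/3)**2) = 71/32 + 133/(5/9) = 71/32 + 133*(9/5) = 71/32 + 1197/5 = 38659/160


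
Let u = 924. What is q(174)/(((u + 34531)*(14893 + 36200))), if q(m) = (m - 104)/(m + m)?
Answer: 1/9005754366 ≈ 1.1104e-10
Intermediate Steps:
q(m) = (-104 + m)/(2*m) (q(m) = (-104 + m)/((2*m)) = (-104 + m)*(1/(2*m)) = (-104 + m)/(2*m))
q(174)/(((u + 34531)*(14893 + 36200))) = ((1/2)*(-104 + 174)/174)/(((924 + 34531)*(14893 + 36200))) = ((1/2)*(1/174)*70)/((35455*51093)) = (35/174)/1811502315 = (35/174)*(1/1811502315) = 1/9005754366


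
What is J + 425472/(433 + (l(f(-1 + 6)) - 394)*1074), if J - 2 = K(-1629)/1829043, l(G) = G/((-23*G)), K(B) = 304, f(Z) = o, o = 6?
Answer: 17674346402362/17785070906229 ≈ 0.99377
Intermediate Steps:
f(Z) = 6
l(G) = -1/23 (l(G) = G*(-1/(23*G)) = -1/23)
J = 3658390/1829043 (J = 2 + 304/1829043 = 3658390/1829043 ≈ 2.0002)
J + 425472/(433 + (l(f(-1 + 6)) - 394)*1074) = 3658390/1829043 + 425472/(433 + (-1/23 - 394)*1074) = 3658390/1829043 + 425472/(433 - 9063/23*1074) = 3658390/1829043 + 425472/(433 - 9733662/23) = 3658390/1829043 + 425472/(-9723703/23) = 3658390/1829043 + 425472*(-23/9723703) = 3658390/1829043 - 9785856/9723703 = 17674346402362/17785070906229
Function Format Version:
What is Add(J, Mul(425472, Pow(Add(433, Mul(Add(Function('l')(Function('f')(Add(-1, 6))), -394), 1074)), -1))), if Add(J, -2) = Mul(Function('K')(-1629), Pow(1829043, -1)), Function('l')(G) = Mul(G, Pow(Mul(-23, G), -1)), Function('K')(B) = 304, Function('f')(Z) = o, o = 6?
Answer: Rational(17674346402362, 17785070906229) ≈ 0.99377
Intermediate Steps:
Function('f')(Z) = 6
Function('l')(G) = Rational(-1, 23) (Function('l')(G) = Mul(G, Mul(Rational(-1, 23), Pow(G, -1))) = Rational(-1, 23))
J = Rational(3658390, 1829043) (J = Add(2, Mul(304, Pow(1829043, -1))) = Add(2, Mul(304, Rational(1, 1829043))) = Add(2, Rational(304, 1829043)) = Rational(3658390, 1829043) ≈ 2.0002)
Add(J, Mul(425472, Pow(Add(433, Mul(Add(Function('l')(Function('f')(Add(-1, 6))), -394), 1074)), -1))) = Add(Rational(3658390, 1829043), Mul(425472, Pow(Add(433, Mul(Add(Rational(-1, 23), -394), 1074)), -1))) = Add(Rational(3658390, 1829043), Mul(425472, Pow(Add(433, Mul(Rational(-9063, 23), 1074)), -1))) = Add(Rational(3658390, 1829043), Mul(425472, Pow(Add(433, Rational(-9733662, 23)), -1))) = Add(Rational(3658390, 1829043), Mul(425472, Pow(Rational(-9723703, 23), -1))) = Add(Rational(3658390, 1829043), Mul(425472, Rational(-23, 9723703))) = Add(Rational(3658390, 1829043), Rational(-9785856, 9723703)) = Rational(17674346402362, 17785070906229)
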